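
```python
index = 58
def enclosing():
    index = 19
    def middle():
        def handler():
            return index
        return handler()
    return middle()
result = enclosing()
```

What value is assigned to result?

Step 1: enclosing() defines index = 19. middle() and handler() have no local index.
Step 2: handler() checks local (none), enclosing middle() (none), enclosing enclosing() and finds index = 19.
Step 3: result = 19

The answer is 19.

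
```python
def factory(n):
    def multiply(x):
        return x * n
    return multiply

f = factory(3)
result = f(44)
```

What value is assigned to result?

Step 1: factory(3) returns multiply closure with n = 3.
Step 2: f(44) computes 44 * 3 = 132.
Step 3: result = 132

The answer is 132.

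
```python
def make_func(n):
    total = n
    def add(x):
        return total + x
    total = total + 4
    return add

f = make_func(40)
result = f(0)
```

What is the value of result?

Step 1: make_func(40) sets total = 40, then total = 40 + 4 = 44.
Step 2: Closures capture by reference, so add sees total = 44.
Step 3: f(0) returns 44 + 0 = 44

The answer is 44.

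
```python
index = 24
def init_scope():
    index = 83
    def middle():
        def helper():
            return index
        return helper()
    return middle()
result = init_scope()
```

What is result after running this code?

Step 1: init_scope() defines index = 83. middle() and helper() have no local index.
Step 2: helper() checks local (none), enclosing middle() (none), enclosing init_scope() and finds index = 83.
Step 3: result = 83

The answer is 83.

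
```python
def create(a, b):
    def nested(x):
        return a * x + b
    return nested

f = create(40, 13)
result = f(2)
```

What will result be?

Step 1: create(40, 13) captures a = 40, b = 13.
Step 2: f(2) computes 40 * 2 + 13 = 93.
Step 3: result = 93

The answer is 93.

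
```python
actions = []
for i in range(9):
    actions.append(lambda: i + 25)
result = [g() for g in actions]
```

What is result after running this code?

Step 1: All lambdas capture i by reference. After the loop, i = 8.
Step 2: Each call returns 8 + 25 = 33.
Step 3: result = [33, 33, 33, 33, 33, 33, 33, 33, 33]

The answer is [33, 33, 33, 33, 33, 33, 33, 33, 33].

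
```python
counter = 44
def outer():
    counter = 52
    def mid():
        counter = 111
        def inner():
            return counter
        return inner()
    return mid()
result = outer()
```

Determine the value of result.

Step 1: Three levels of shadowing: global 44, outer 52, mid 111.
Step 2: inner() finds counter = 111 in enclosing mid() scope.
Step 3: result = 111

The answer is 111.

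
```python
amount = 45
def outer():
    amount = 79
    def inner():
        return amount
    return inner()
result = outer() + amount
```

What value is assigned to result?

Step 1: Global amount = 45. outer() shadows with amount = 79.
Step 2: inner() returns enclosing amount = 79. outer() = 79.
Step 3: result = 79 + global amount (45) = 124

The answer is 124.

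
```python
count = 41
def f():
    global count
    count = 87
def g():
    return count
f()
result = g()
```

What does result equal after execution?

Step 1: count = 41.
Step 2: f() sets global count = 87.
Step 3: g() reads global count = 87. result = 87

The answer is 87.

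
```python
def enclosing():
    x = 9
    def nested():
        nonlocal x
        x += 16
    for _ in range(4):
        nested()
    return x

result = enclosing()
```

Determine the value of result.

Step 1: x = 9.
Step 2: nested() is called 4 times in a loop, each adding 16 via nonlocal.
Step 3: x = 9 + 16 * 4 = 73

The answer is 73.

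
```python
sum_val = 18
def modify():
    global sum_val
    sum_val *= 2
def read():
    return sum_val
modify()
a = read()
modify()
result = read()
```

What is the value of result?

Step 1: sum_val = 18.
Step 2: First modify(): sum_val = 18 * 2 = 36.
Step 3: Second modify(): sum_val = 36 * 2 = 72.
Step 4: read() returns 72

The answer is 72.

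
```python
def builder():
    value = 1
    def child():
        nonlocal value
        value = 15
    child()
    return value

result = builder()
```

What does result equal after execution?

Step 1: builder() sets value = 1.
Step 2: child() uses nonlocal to reassign value = 15.
Step 3: result = 15

The answer is 15.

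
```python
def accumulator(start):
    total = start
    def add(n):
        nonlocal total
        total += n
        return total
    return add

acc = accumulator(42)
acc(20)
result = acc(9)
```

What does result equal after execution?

Step 1: accumulator(42) creates closure with total = 42.
Step 2: First acc(20): total = 42 + 20 = 62.
Step 3: Second acc(9): total = 62 + 9 = 71. result = 71

The answer is 71.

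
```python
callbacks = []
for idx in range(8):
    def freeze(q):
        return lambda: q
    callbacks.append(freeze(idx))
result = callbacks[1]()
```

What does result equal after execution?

Step 1: freeze(idx) creates a new scope capturing q = idx at call time.
Step 2: callbacks[1] = freeze(1), so its lambda captures q = 1.
Step 3: result = 1 (closure factory fixes late binding)

The answer is 1.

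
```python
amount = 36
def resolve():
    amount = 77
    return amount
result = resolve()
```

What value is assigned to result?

Step 1: Global amount = 36.
Step 2: resolve() creates local amount = 77, shadowing the global.
Step 3: Returns local amount = 77. result = 77

The answer is 77.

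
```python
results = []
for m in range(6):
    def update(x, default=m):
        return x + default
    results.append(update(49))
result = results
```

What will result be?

Step 1: Default argument default=m is evaluated at function definition time.
Step 2: Each iteration creates update with default = current m value.
Step 3: update(49) returns 49 + default. results = [49, 50, 51, 52, 53, 54]

The answer is [49, 50, 51, 52, 53, 54].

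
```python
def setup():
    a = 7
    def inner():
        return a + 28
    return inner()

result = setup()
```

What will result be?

Step 1: setup() defines a = 7.
Step 2: inner() reads a = 7 from enclosing scope, returns 7 + 28 = 35.
Step 3: result = 35

The answer is 35.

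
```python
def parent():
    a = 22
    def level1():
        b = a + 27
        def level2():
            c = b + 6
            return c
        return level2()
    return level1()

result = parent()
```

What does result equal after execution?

Step 1: a = 22. b = a + 27 = 49.
Step 2: c = b + 6 = 49 + 6 = 55.
Step 3: result = 55

The answer is 55.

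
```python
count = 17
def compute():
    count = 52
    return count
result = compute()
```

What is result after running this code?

Step 1: Global count = 17.
Step 2: compute() creates local count = 52, shadowing the global.
Step 3: Returns local count = 52. result = 52

The answer is 52.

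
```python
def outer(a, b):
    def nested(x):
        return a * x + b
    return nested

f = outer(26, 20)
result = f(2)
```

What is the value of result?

Step 1: outer(26, 20) captures a = 26, b = 20.
Step 2: f(2) computes 26 * 2 + 20 = 72.
Step 3: result = 72

The answer is 72.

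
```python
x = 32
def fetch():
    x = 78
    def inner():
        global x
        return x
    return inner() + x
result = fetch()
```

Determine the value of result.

Step 1: Global x = 32. fetch() shadows with local x = 78.
Step 2: inner() uses global keyword, so inner() returns global x = 32.
Step 3: fetch() returns 32 + 78 = 110

The answer is 110.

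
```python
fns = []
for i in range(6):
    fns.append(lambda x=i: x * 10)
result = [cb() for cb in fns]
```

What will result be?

Step 1: Default arg x=i captures i at each iteration.
Step 2: fns[k] has x defaulting to k, returns k * 10.
Step 3: result = [0, 10, 20, 30, 40, 50]

The answer is [0, 10, 20, 30, 40, 50].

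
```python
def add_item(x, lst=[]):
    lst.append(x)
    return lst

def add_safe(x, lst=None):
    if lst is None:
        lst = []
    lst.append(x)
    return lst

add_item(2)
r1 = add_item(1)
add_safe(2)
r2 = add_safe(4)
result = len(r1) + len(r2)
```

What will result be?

Step 1: add_item shares mutable default: after 2 calls, lst = [2, 1], len = 2.
Step 2: add_safe creates fresh list each time: r2 = [4], len = 1.
Step 3: result = 2 + 1 = 3

The answer is 3.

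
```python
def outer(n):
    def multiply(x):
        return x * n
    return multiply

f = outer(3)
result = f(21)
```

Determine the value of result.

Step 1: outer(3) returns multiply closure with n = 3.
Step 2: f(21) computes 21 * 3 = 63.
Step 3: result = 63

The answer is 63.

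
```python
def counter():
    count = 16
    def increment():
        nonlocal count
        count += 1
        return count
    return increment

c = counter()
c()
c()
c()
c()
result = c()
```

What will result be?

Step 1: counter() creates closure with count = 16.
Step 2: Each c() call increments count via nonlocal. After 5 calls: 16 + 5 = 21.
Step 3: result = 21

The answer is 21.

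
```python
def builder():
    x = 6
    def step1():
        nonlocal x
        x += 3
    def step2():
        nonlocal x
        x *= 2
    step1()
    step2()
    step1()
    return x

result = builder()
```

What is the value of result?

Step 1: x = 6.
Step 2: step1(): x = 6 + 3 = 9.
Step 3: step2(): x = 9 * 2 = 18.
Step 4: step1(): x = 18 + 3 = 21. result = 21

The answer is 21.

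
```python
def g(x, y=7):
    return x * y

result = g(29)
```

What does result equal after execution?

Step 1: g(29) uses default y = 7.
Step 2: Returns 29 * 7 = 203.
Step 3: result = 203

The answer is 203.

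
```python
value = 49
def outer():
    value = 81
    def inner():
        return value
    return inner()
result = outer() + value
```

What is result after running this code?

Step 1: Global value = 49. outer() shadows with value = 81.
Step 2: inner() returns enclosing value = 81. outer() = 81.
Step 3: result = 81 + global value (49) = 130

The answer is 130.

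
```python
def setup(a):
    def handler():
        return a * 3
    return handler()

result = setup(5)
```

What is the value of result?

Step 1: setup(5) binds parameter a = 5.
Step 2: handler() accesses a = 5 from enclosing scope.
Step 3: result = 5 * 3 = 15

The answer is 15.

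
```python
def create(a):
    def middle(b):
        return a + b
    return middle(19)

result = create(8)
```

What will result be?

Step 1: create(8) passes a = 8.
Step 2: middle(19) has b = 19, reads a = 8 from enclosing.
Step 3: result = 8 + 19 = 27

The answer is 27.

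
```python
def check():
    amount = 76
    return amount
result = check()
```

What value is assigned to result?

Step 1: check() defines amount = 76 in its local scope.
Step 2: return amount finds the local variable amount = 76.
Step 3: result = 76

The answer is 76.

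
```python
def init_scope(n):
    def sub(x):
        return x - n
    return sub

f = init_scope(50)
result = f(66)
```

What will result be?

Step 1: init_scope(50) creates a closure capturing n = 50.
Step 2: f(66) computes 66 - 50 = 16.
Step 3: result = 16

The answer is 16.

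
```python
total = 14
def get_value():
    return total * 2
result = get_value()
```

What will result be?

Step 1: total = 14 is defined globally.
Step 2: get_value() looks up total from global scope = 14, then computes 14 * 2 = 28.
Step 3: result = 28

The answer is 28.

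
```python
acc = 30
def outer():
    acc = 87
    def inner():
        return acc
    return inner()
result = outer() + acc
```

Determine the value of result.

Step 1: Global acc = 30. outer() shadows with acc = 87.
Step 2: inner() returns enclosing acc = 87. outer() = 87.
Step 3: result = 87 + global acc (30) = 117

The answer is 117.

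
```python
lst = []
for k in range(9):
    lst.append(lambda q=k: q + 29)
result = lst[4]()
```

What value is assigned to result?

Step 1: Default argument q=k captures k's value at definition time.
Step 2: lst[4] was defined when k = 4, so q defaults to 4.
Step 3: result = 4 + 29 = 33 (default arg fixes the late binding issue)

The answer is 33.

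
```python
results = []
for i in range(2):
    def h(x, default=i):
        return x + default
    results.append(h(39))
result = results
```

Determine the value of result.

Step 1: Default argument default=i is evaluated at function definition time.
Step 2: Each iteration creates h with default = current i value.
Step 3: h(39) returns 39 + default. results = [39, 40]

The answer is [39, 40].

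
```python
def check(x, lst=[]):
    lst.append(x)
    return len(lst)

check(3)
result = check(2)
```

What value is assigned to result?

Step 1: Mutable default list persists between calls.
Step 2: First call: lst = [3], len = 1. Second call: lst = [3, 2], len = 2.
Step 3: result = 2

The answer is 2.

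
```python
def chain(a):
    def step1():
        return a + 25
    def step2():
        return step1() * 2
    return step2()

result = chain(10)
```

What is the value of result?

Step 1: chain(10) captures a = 10.
Step 2: step2() calls step1() which returns 10 + 25 = 35.
Step 3: step2() returns 35 * 2 = 70

The answer is 70.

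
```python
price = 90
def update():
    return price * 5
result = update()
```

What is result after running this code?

Step 1: price = 90 is defined globally.
Step 2: update() looks up price from global scope = 90, then computes 90 * 5 = 450.
Step 3: result = 450

The answer is 450.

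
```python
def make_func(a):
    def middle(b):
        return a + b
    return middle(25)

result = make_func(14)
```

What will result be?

Step 1: make_func(14) passes a = 14.
Step 2: middle(25) has b = 25, reads a = 14 from enclosing.
Step 3: result = 14 + 25 = 39

The answer is 39.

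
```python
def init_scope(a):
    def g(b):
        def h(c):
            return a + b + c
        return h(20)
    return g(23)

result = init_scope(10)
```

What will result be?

Step 1: a = 10, b = 23, c = 20 across three nested scopes.
Step 2: h() accesses all three via LEGB rule.
Step 3: result = 10 + 23 + 20 = 53

The answer is 53.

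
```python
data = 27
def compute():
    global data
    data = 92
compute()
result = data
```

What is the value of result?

Step 1: data = 27 globally.
Step 2: compute() declares global data and sets it to 92.
Step 3: After compute(), global data = 92. result = 92

The answer is 92.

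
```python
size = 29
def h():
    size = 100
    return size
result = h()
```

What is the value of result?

Step 1: Global size = 29.
Step 2: h() creates local size = 100, shadowing the global.
Step 3: Returns local size = 100. result = 100

The answer is 100.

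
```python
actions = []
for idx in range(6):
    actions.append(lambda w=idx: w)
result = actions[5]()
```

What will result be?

Step 1: Default argument w=idx captures idx's value at each iteration.
Step 2: actions[5] captured w = 5 when idx was 5.
Step 3: result = 5

The answer is 5.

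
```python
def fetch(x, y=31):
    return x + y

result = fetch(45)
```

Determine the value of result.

Step 1: fetch(45) uses default y = 31.
Step 2: Returns 45 + 31 = 76.
Step 3: result = 76

The answer is 76.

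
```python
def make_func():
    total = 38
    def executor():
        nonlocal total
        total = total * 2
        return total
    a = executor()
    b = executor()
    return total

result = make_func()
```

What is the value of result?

Step 1: total starts at 38.
Step 2: First executor(): total = 38 * 2 = 76.
Step 3: Second executor(): total = 76 * 2 = 152.
Step 4: result = 152

The answer is 152.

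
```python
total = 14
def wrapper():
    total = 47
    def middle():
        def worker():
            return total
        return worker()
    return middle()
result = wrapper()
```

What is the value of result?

Step 1: wrapper() defines total = 47. middle() and worker() have no local total.
Step 2: worker() checks local (none), enclosing middle() (none), enclosing wrapper() and finds total = 47.
Step 3: result = 47

The answer is 47.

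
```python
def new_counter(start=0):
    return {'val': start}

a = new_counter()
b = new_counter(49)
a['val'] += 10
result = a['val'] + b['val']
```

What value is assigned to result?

Step 1: new_counter() returns a new dict each call (immutable default 0).
Step 2: a = {'val': 0}, b = {'val': 49}.
Step 3: a['val'] += 10 = 10. result = 10 + 49 = 59

The answer is 59.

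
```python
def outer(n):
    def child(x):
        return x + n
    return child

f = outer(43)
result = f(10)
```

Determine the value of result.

Step 1: outer(43) creates a closure that captures n = 43.
Step 2: f(10) calls the closure with x = 10, returning 10 + 43 = 53.
Step 3: result = 53

The answer is 53.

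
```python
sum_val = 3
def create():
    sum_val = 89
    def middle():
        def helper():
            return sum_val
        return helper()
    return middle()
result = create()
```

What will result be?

Step 1: create() defines sum_val = 89. middle() and helper() have no local sum_val.
Step 2: helper() checks local (none), enclosing middle() (none), enclosing create() and finds sum_val = 89.
Step 3: result = 89

The answer is 89.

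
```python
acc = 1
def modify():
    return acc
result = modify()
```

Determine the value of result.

Step 1: acc = 1 is defined in the global scope.
Step 2: modify() looks up acc. No local acc exists, so Python checks the global scope via LEGB rule and finds acc = 1.
Step 3: result = 1

The answer is 1.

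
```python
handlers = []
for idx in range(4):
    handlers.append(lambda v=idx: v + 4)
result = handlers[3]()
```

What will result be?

Step 1: Default argument v=idx captures idx's value at definition time.
Step 2: handlers[3] was defined when idx = 3, so v defaults to 3.
Step 3: result = 3 + 4 = 7 (default arg fixes the late binding issue)

The answer is 7.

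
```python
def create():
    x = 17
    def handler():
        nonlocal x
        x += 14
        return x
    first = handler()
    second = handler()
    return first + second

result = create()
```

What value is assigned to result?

Step 1: x starts at 17.
Step 2: First call: x = 17 + 14 = 31, returns 31.
Step 3: Second call: x = 31 + 14 = 45, returns 45.
Step 4: result = 31 + 45 = 76

The answer is 76.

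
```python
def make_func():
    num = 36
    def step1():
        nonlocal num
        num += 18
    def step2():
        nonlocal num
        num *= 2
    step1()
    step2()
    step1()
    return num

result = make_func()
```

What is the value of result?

Step 1: num = 36.
Step 2: step1(): num = 36 + 18 = 54.
Step 3: step2(): num = 54 * 2 = 108.
Step 4: step1(): num = 108 + 18 = 126. result = 126

The answer is 126.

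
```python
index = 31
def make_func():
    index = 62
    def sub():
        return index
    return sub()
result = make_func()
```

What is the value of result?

Step 1: index = 31 globally, but make_func() defines index = 62 locally.
Step 2: sub() looks up index. Not in local scope, so checks enclosing scope (make_func) and finds index = 62.
Step 3: result = 62

The answer is 62.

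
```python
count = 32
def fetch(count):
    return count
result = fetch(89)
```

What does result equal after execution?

Step 1: Global count = 32.
Step 2: fetch(89) takes parameter count = 89, which shadows the global.
Step 3: result = 89

The answer is 89.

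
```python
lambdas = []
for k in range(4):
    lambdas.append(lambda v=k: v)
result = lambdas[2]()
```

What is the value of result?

Step 1: Default argument v=k captures k's value at each iteration.
Step 2: lambdas[2] captured v = 2 when k was 2.
Step 3: result = 2

The answer is 2.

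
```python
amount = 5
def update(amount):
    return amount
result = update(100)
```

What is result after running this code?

Step 1: Global amount = 5.
Step 2: update(100) takes parameter amount = 100, which shadows the global.
Step 3: result = 100

The answer is 100.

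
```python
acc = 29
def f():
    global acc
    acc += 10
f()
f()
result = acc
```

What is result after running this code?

Step 1: acc = 29.
Step 2: First f(): acc = 29 + 10 = 39.
Step 3: Second f(): acc = 39 + 10 = 49. result = 49

The answer is 49.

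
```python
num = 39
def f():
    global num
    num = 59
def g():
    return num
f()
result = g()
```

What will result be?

Step 1: num = 39.
Step 2: f() sets global num = 59.
Step 3: g() reads global num = 59. result = 59

The answer is 59.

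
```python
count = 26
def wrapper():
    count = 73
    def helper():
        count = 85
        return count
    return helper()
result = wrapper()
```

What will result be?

Step 1: Three scopes define count: global (26), wrapper (73), helper (85).
Step 2: helper() has its own local count = 85, which shadows both enclosing and global.
Step 3: result = 85 (local wins in LEGB)

The answer is 85.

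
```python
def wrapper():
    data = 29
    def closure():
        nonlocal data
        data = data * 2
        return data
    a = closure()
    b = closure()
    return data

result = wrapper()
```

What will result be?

Step 1: data starts at 29.
Step 2: First closure(): data = 29 * 2 = 58.
Step 3: Second closure(): data = 58 * 2 = 116.
Step 4: result = 116

The answer is 116.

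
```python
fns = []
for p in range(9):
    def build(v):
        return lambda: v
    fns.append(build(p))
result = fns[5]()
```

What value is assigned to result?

Step 1: build(p) creates a new scope capturing v = p at call time.
Step 2: fns[5] = build(5), so its lambda captures v = 5.
Step 3: result = 5 (closure factory fixes late binding)

The answer is 5.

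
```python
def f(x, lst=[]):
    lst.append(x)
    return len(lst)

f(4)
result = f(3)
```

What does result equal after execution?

Step 1: Mutable default list persists between calls.
Step 2: First call: lst = [4], len = 1. Second call: lst = [4, 3], len = 2.
Step 3: result = 2

The answer is 2.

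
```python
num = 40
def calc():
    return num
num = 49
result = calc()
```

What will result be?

Step 1: num is first set to 40, then reassigned to 49.
Step 2: calc() is called after the reassignment, so it looks up the current global num = 49.
Step 3: result = 49

The answer is 49.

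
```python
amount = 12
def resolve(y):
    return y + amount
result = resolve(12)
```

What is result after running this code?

Step 1: amount = 12 is defined globally.
Step 2: resolve(12) uses parameter y = 12 and looks up amount from global scope = 12.
Step 3: result = 12 + 12 = 24

The answer is 24.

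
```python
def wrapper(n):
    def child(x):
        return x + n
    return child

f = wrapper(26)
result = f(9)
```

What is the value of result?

Step 1: wrapper(26) creates a closure that captures n = 26.
Step 2: f(9) calls the closure with x = 9, returning 9 + 26 = 35.
Step 3: result = 35

The answer is 35.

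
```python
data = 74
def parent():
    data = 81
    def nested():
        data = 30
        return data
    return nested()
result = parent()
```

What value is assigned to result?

Step 1: Three scopes define data: global (74), parent (81), nested (30).
Step 2: nested() has its own local data = 30, which shadows both enclosing and global.
Step 3: result = 30 (local wins in LEGB)

The answer is 30.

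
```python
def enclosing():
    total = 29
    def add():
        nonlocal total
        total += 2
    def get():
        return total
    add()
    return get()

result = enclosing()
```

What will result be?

Step 1: total = 29. add() modifies it via nonlocal, get() reads it.
Step 2: add() makes total = 29 + 2 = 31.
Step 3: get() returns 31. result = 31

The answer is 31.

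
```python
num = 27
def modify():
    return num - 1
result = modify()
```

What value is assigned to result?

Step 1: num = 27 is defined globally.
Step 2: modify() looks up num from global scope = 27, then computes 27 - 1 = 26.
Step 3: result = 26

The answer is 26.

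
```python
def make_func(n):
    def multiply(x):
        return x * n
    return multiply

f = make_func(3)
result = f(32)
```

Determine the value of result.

Step 1: make_func(3) returns multiply closure with n = 3.
Step 2: f(32) computes 32 * 3 = 96.
Step 3: result = 96

The answer is 96.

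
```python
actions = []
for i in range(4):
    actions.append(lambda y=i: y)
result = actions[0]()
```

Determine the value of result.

Step 1: Default argument y=i captures i's value at each iteration.
Step 2: actions[0] captured y = 0 when i was 0.
Step 3: result = 0

The answer is 0.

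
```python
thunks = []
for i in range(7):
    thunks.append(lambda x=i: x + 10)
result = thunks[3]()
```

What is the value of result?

Step 1: Default argument x=i captures i's value at definition time.
Step 2: thunks[3] was defined when i = 3, so x defaults to 3.
Step 3: result = 3 + 10 = 13 (default arg fixes the late binding issue)

The answer is 13.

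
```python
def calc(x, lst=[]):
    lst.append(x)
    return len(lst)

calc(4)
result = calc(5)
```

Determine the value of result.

Step 1: Mutable default list persists between calls.
Step 2: First call: lst = [4], len = 1. Second call: lst = [4, 5], len = 2.
Step 3: result = 2

The answer is 2.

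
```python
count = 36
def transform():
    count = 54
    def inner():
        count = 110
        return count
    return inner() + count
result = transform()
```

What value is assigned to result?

Step 1: transform() has local count = 54. inner() has local count = 110.
Step 2: inner() returns its local count = 110.
Step 3: transform() returns 110 + its own count (54) = 164

The answer is 164.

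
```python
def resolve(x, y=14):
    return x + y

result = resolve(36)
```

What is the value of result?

Step 1: resolve(36) uses default y = 14.
Step 2: Returns 36 + 14 = 50.
Step 3: result = 50

The answer is 50.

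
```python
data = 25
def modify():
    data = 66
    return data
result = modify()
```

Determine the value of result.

Step 1: Global data = 25.
Step 2: modify() creates local data = 66, shadowing the global.
Step 3: Returns local data = 66. result = 66

The answer is 66.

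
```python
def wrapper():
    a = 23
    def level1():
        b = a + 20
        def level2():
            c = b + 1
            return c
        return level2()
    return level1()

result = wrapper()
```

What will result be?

Step 1: a = 23. b = a + 20 = 43.
Step 2: c = b + 1 = 43 + 1 = 44.
Step 3: result = 44

The answer is 44.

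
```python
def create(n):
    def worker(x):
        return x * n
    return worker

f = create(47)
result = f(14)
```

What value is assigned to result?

Step 1: create(47) creates a closure capturing n = 47.
Step 2: f(14) computes 14 * 47 = 658.
Step 3: result = 658

The answer is 658.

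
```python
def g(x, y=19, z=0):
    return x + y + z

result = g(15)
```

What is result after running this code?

Step 1: g(15) uses defaults y = 19, z = 0.
Step 2: Returns 15 + 19 + 0 = 34.
Step 3: result = 34

The answer is 34.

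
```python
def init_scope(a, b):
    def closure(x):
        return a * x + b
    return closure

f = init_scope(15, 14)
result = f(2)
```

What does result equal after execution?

Step 1: init_scope(15, 14) captures a = 15, b = 14.
Step 2: f(2) computes 15 * 2 + 14 = 44.
Step 3: result = 44

The answer is 44.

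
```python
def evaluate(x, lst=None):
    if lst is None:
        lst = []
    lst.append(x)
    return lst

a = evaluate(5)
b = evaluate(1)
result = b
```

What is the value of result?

Step 1: None default with guard creates a NEW list each call.
Step 2: a = [5] (fresh list). b = [1] (another fresh list).
Step 3: result = [1] (this is the fix for mutable default)

The answer is [1].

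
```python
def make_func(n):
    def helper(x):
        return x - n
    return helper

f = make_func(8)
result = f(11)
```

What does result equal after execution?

Step 1: make_func(8) creates a closure capturing n = 8.
Step 2: f(11) computes 11 - 8 = 3.
Step 3: result = 3

The answer is 3.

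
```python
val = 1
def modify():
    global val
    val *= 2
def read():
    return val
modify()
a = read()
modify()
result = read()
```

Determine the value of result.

Step 1: val = 1.
Step 2: First modify(): val = 1 * 2 = 2.
Step 3: Second modify(): val = 2 * 2 = 4.
Step 4: read() returns 4

The answer is 4.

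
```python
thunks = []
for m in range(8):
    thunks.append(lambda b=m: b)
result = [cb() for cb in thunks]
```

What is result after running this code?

Step 1: Default arg b=m captures m at each iteration.
Step 2: Each lambda has its own default: 0, 1, ..., 7.
Step 3: result = [0, 1, 2, 3, 4, 5, 6, 7]

The answer is [0, 1, 2, 3, 4, 5, 6, 7].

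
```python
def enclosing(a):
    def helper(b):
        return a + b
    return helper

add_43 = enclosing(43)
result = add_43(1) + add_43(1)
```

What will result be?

Step 1: add_43 captures a = 43.
Step 2: add_43(1) = 43 + 1 = 44, called twice.
Step 3: result = 44 + 44 = 88

The answer is 88.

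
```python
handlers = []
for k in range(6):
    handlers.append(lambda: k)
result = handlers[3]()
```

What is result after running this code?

Step 1: The loop creates 6 lambdas, all referencing the same variable k.
Step 2: After the loop, k = 5 (final value).
Step 3: handlers[3]() looks up k at call time and finds 5. This is the late binding gotcha. result = 5

The answer is 5.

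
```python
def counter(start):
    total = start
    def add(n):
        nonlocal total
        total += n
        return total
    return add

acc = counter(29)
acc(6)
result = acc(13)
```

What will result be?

Step 1: counter(29) creates closure with total = 29.
Step 2: First acc(6): total = 29 + 6 = 35.
Step 3: Second acc(13): total = 35 + 13 = 48. result = 48

The answer is 48.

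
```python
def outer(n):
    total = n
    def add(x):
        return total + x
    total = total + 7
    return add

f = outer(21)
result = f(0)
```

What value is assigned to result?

Step 1: outer(21) sets total = 21, then total = 21 + 7 = 28.
Step 2: Closures capture by reference, so add sees total = 28.
Step 3: f(0) returns 28 + 0 = 28

The answer is 28.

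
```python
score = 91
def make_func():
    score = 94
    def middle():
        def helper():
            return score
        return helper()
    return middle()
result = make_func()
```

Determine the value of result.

Step 1: make_func() defines score = 94. middle() and helper() have no local score.
Step 2: helper() checks local (none), enclosing middle() (none), enclosing make_func() and finds score = 94.
Step 3: result = 94

The answer is 94.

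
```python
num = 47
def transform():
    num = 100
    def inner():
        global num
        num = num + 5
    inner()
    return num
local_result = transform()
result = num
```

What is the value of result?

Step 1: Global num = 47. transform() creates local num = 100.
Step 2: inner() declares global num and adds 5: global num = 47 + 5 = 52.
Step 3: transform() returns its local num = 100 (unaffected by inner).
Step 4: result = global num = 52

The answer is 52.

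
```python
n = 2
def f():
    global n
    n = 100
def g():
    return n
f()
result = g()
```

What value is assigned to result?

Step 1: n = 2.
Step 2: f() sets global n = 100.
Step 3: g() reads global n = 100. result = 100

The answer is 100.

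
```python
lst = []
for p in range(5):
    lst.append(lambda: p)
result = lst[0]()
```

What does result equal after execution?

Step 1: The loop creates 5 lambdas, all referencing the same variable p.
Step 2: After the loop, p = 4 (final value).
Step 3: lst[0]() looks up p at call time and finds 4. This is the late binding gotcha. result = 4

The answer is 4.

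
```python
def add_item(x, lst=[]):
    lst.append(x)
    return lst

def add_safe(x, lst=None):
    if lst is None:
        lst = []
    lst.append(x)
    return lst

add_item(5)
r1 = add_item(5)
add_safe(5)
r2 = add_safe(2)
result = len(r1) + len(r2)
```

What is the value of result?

Step 1: add_item shares mutable default: after 2 calls, lst = [5, 5], len = 2.
Step 2: add_safe creates fresh list each time: r2 = [2], len = 1.
Step 3: result = 2 + 1 = 3

The answer is 3.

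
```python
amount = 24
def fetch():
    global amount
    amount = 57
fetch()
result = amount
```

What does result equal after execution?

Step 1: amount = 24 globally.
Step 2: fetch() declares global amount and sets it to 57.
Step 3: After fetch(), global amount = 57. result = 57

The answer is 57.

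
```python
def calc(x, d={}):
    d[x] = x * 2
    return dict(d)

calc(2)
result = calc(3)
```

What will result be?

Step 1: Mutable default dict is shared across calls.
Step 2: First call adds 2: 4. Second call adds 3: 6.
Step 3: result = {2: 4, 3: 6}

The answer is {2: 4, 3: 6}.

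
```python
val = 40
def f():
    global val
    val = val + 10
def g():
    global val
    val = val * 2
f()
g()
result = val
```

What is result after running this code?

Step 1: val = 40.
Step 2: f() adds 10: val = 40 + 10 = 50.
Step 3: g() doubles: val = 50 * 2 = 100.
Step 4: result = 100

The answer is 100.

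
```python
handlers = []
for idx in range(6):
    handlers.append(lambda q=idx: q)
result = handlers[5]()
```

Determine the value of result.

Step 1: Default argument q=idx captures idx's value at each iteration.
Step 2: handlers[5] captured q = 5 when idx was 5.
Step 3: result = 5

The answer is 5.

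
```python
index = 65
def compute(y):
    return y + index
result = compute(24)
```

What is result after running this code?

Step 1: index = 65 is defined globally.
Step 2: compute(24) uses parameter y = 24 and looks up index from global scope = 65.
Step 3: result = 24 + 65 = 89

The answer is 89.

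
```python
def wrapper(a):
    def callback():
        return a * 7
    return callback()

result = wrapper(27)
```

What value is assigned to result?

Step 1: wrapper(27) binds parameter a = 27.
Step 2: callback() accesses a = 27 from enclosing scope.
Step 3: result = 27 * 7 = 189

The answer is 189.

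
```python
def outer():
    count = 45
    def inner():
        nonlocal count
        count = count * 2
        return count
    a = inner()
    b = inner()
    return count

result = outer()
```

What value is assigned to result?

Step 1: count starts at 45.
Step 2: First inner(): count = 45 * 2 = 90.
Step 3: Second inner(): count = 90 * 2 = 180.
Step 4: result = 180

The answer is 180.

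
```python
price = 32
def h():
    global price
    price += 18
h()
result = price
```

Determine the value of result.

Step 1: price = 32 globally.
Step 2: h() modifies global price: price += 18 = 50.
Step 3: result = 50

The answer is 50.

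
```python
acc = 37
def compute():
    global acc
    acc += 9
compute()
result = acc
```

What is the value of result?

Step 1: acc = 37 globally.
Step 2: compute() modifies global acc: acc += 9 = 46.
Step 3: result = 46

The answer is 46.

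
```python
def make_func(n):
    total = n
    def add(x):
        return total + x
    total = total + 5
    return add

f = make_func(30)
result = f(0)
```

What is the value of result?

Step 1: make_func(30) sets total = 30, then total = 30 + 5 = 35.
Step 2: Closures capture by reference, so add sees total = 35.
Step 3: f(0) returns 35 + 0 = 35

The answer is 35.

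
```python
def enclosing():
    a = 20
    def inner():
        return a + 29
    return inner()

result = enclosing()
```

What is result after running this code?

Step 1: enclosing() defines a = 20.
Step 2: inner() reads a = 20 from enclosing scope, returns 20 + 29 = 49.
Step 3: result = 49

The answer is 49.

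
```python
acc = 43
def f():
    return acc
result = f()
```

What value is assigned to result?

Step 1: acc = 43 is defined in the global scope.
Step 2: f() looks up acc. No local acc exists, so Python checks the global scope via LEGB rule and finds acc = 43.
Step 3: result = 43

The answer is 43.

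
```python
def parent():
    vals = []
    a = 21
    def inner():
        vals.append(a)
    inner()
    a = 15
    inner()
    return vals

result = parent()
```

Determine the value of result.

Step 1: a = 21. inner() appends current a to vals.
Step 2: First inner(): appends 21. Then a = 15.
Step 3: Second inner(): appends 15 (closure sees updated a). result = [21, 15]

The answer is [21, 15].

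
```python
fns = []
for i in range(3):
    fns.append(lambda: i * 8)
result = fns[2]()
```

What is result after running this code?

Step 1: All lambdas reference the same variable i (late binding).
Step 2: After the loop, i = 2. Every lambda returns i * 8.
Step 3: fns[2]() = 2 * 8 = 16

The answer is 16.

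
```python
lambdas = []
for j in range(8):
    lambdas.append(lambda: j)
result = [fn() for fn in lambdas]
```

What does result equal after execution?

Step 1: All 8 lambdas share the same variable j.
Step 2: After the loop, j = 7.
Step 3: Each call returns 7. result = [7, 7, 7, 7, 7, 7, 7, 7]

The answer is [7, 7, 7, 7, 7, 7, 7, 7].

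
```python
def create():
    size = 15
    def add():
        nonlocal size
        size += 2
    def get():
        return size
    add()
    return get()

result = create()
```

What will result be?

Step 1: size = 15. add() modifies it via nonlocal, get() reads it.
Step 2: add() makes size = 15 + 2 = 17.
Step 3: get() returns 17. result = 17

The answer is 17.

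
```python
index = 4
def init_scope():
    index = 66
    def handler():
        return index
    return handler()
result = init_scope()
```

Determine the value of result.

Step 1: index = 4 globally, but init_scope() defines index = 66 locally.
Step 2: handler() looks up index. Not in local scope, so checks enclosing scope (init_scope) and finds index = 66.
Step 3: result = 66

The answer is 66.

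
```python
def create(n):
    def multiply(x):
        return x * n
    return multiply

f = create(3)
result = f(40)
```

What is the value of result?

Step 1: create(3) returns multiply closure with n = 3.
Step 2: f(40) computes 40 * 3 = 120.
Step 3: result = 120

The answer is 120.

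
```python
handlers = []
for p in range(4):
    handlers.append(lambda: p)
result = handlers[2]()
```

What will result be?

Step 1: The loop creates 4 lambdas, all referencing the same variable p.
Step 2: After the loop, p = 3 (final value).
Step 3: handlers[2]() looks up p at call time and finds 3. This is the late binding gotcha. result = 3

The answer is 3.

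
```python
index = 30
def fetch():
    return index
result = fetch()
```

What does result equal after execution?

Step 1: index = 30 is defined in the global scope.
Step 2: fetch() looks up index. No local index exists, so Python checks the global scope via LEGB rule and finds index = 30.
Step 3: result = 30

The answer is 30.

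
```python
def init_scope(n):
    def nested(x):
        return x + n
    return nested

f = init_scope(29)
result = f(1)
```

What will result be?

Step 1: init_scope(29) creates a closure that captures n = 29.
Step 2: f(1) calls the closure with x = 1, returning 1 + 29 = 30.
Step 3: result = 30

The answer is 30.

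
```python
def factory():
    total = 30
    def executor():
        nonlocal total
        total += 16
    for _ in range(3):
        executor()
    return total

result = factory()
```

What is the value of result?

Step 1: total = 30.
Step 2: executor() is called 3 times in a loop, each adding 16 via nonlocal.
Step 3: total = 30 + 16 * 3 = 78

The answer is 78.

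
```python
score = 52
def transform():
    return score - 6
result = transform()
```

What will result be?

Step 1: score = 52 is defined globally.
Step 2: transform() looks up score from global scope = 52, then computes 52 - 6 = 46.
Step 3: result = 46

The answer is 46.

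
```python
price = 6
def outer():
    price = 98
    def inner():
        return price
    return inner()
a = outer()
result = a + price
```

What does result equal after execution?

Step 1: outer() has local price = 98. inner() reads from enclosing.
Step 2: outer() returns 98. Global price = 6 unchanged.
Step 3: result = 98 + 6 = 104

The answer is 104.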